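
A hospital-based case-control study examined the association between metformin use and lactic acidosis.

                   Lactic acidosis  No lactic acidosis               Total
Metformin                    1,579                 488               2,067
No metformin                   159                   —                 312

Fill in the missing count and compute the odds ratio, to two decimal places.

The missing cell is in the unexposed row: 312 − 159 = 153.
So a = 1579, b = 488, c = 159, d = 153.
OR = (a·d)/(b·c) = (1579 × 153) / (488 × 159) = 241587 / 77592 = 3.11356

3.11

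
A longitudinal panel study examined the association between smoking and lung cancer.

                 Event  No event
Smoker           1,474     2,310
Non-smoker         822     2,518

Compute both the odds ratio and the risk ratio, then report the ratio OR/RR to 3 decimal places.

1.235

Cells: a = 1474, b = 2310, c = 822, d = 2518.
OR = (1474·2518)/(2310·822) = 3711532/1898820 = 1.95465
Risk in exposed = 1474/3784 = 0.38953; risk in unexposed = 822/3340 = 0.24611; RR = 1.58278
OR/RR = 1.95465 / 1.58278 = 1.23495
The outcome is not rare, so the OR lies further from 1 than the RR.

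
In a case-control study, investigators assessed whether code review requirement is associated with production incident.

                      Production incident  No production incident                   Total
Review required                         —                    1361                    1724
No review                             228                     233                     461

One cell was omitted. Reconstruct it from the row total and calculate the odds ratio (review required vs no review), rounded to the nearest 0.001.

0.273

The missing cell is in the exposed row: 1724 − 1361 = 363.
So a = 363, b = 1361, c = 228, d = 233.
OR = (a·d)/(b·c) = (363 × 233) / (1361 × 228) = 84579 / 310308 = 0.27256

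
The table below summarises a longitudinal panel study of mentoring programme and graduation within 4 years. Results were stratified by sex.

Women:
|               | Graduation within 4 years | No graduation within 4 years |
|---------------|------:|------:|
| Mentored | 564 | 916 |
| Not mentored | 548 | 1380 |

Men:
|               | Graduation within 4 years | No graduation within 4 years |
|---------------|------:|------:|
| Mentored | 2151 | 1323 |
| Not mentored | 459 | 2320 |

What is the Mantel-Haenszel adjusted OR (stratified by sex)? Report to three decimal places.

OR_MH = Σ(aᵢdᵢ/nᵢ) / Σ(bᵢcᵢ/nᵢ), where nᵢ is the stratum total.
Stratum 1 (Women): n = 3408; a·d/n = 564·1380/3408 = 228.3803; b·c/n = 916·548/3408 = 147.2911
Stratum 2 (Men): n = 6253; a·d/n = 2151·2320/6253 = 798.0681; b·c/n = 1323·459/6253 = 97.1145
OR_MH = (228.3803 + 798.0681) / (147.2911 + 97.1145) = 1026.4484 / 244.4056 = 4.19977

4.200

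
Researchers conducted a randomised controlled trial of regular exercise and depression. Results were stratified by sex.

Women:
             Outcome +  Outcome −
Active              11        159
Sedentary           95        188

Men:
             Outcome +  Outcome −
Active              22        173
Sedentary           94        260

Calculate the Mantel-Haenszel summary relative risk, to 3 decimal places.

0.305

RR_MH = Σ(aᵢ·n₀ᵢ/nᵢ) / Σ(cᵢ·n₁ᵢ/nᵢ), with n₁ᵢ = aᵢ+bᵢ (exposed), n₀ᵢ = cᵢ+dᵢ (unexposed), nᵢ = n₁ᵢ+n₀ᵢ.
Stratum 1 (Women): n₁ = 170, n₀ = 283, n = 453; a·n₀/n = 11·283/453 = 6.8720; c·n₁/n = 95·170/453 = 35.6512
Stratum 2 (Men): n₁ = 195, n₀ = 354, n = 549; a·n₀/n = 22·354/549 = 14.1858; c·n₁/n = 94·195/549 = 33.3880
RR_MH = (6.8720 + 14.1858) / (35.6512 + 33.3880) = 21.0578 / 69.0392 = 0.30501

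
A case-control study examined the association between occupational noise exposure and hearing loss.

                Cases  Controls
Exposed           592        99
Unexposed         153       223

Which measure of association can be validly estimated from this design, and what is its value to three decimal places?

Cells: a = 592, b = 99, c = 153, d = 223.
This is a case-control study: participants were sampled on outcome status, so risks in the source population cannot be estimated directly — relative risk is not valid here. The odds ratio is the appropriate measure.
OR = (a·d)/(b·c) = (592 × 223) / (99 × 153) = 132016 / 15147 = 8.71565

8.716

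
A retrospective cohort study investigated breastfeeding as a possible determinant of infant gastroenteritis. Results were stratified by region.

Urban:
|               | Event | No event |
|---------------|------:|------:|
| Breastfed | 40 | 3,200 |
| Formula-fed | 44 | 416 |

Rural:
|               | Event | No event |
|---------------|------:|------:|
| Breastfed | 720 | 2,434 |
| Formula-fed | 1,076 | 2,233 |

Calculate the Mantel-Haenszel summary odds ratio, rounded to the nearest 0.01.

OR_MH = Σ(aᵢdᵢ/nᵢ) / Σ(bᵢcᵢ/nᵢ), where nᵢ is the stratum total.
Stratum 1 (Urban): n = 3700; a·d/n = 40·416/3700 = 4.4973; b·c/n = 3200·44/3700 = 38.0541
Stratum 2 (Rural): n = 6463; a·d/n = 720·2233/6463 = 248.7637; b·c/n = 2434·1076/6463 = 405.2273
OR_MH = (4.4973 + 248.7637) / (38.0541 + 405.2273) = 253.2610 / 443.2813 = 0.57133

0.57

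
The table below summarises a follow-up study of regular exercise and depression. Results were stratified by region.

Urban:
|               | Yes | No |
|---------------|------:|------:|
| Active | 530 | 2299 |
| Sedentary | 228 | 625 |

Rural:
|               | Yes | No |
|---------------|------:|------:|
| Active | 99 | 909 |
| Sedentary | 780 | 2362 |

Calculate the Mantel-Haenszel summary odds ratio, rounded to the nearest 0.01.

OR_MH = Σ(aᵢdᵢ/nᵢ) / Σ(bᵢcᵢ/nᵢ), where nᵢ is the stratum total.
Stratum 1 (Urban): n = 3682; a·d/n = 530·625/3682 = 89.9647; b·c/n = 2299·228/3682 = 142.3607
Stratum 2 (Rural): n = 4150; a·d/n = 99·2362/4150 = 56.3465; b·c/n = 909·780/4150 = 170.8482
OR_MH = (89.9647 + 56.3465) / (142.3607 + 170.8482) = 146.3112 / 313.2089 = 0.46714

0.47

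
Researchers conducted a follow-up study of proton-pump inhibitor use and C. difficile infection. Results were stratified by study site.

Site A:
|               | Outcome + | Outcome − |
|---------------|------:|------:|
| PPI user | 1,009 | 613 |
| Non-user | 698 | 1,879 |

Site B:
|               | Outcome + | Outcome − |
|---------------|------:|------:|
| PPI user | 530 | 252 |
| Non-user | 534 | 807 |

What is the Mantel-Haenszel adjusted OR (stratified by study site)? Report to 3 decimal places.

OR_MH = Σ(aᵢdᵢ/nᵢ) / Σ(bᵢcᵢ/nᵢ), where nᵢ is the stratum total.
Stratum 1 (Site A): n = 4199; a·d/n = 1009·1879/4199 = 451.5149; b·c/n = 613·698/4199 = 101.8990
Stratum 2 (Site B): n = 2123; a·d/n = 530·807/2123 = 201.4649; b·c/n = 252·534/2123 = 63.3858
OR_MH = (451.5149 + 201.4649) / (101.8990 + 63.3858) = 652.9798 / 165.2848 = 3.95063

3.951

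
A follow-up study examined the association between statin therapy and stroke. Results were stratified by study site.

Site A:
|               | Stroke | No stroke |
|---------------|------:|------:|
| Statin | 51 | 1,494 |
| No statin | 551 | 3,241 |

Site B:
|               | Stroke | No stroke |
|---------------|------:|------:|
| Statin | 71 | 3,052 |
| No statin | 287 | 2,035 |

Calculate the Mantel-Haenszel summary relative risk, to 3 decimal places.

0.205

RR_MH = Σ(aᵢ·n₀ᵢ/nᵢ) / Σ(cᵢ·n₁ᵢ/nᵢ), with n₁ᵢ = aᵢ+bᵢ (exposed), n₀ᵢ = cᵢ+dᵢ (unexposed), nᵢ = n₁ᵢ+n₀ᵢ.
Stratum 1 (Site A): n₁ = 1545, n₀ = 3792, n = 5337; a·n₀/n = 51·3792/5337 = 36.2361; c·n₁/n = 551·1545/5337 = 159.5082
Stratum 2 (Site B): n₁ = 3123, n₀ = 2322, n = 5445; a·n₀/n = 71·2322/5445 = 30.2777; c·n₁/n = 287·3123/5445 = 164.6099
RR_MH = (36.2361 + 30.2777) / (159.5082 + 164.6099) = 66.5138 / 324.1181 = 0.20521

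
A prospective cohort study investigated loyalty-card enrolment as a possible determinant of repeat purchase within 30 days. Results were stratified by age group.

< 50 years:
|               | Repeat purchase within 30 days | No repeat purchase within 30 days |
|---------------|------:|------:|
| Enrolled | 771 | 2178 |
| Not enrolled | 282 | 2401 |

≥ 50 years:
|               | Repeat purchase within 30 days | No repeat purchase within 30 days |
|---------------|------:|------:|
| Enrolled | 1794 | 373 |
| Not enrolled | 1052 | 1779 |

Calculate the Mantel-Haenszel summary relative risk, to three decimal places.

2.291

RR_MH = Σ(aᵢ·n₀ᵢ/nᵢ) / Σ(cᵢ·n₁ᵢ/nᵢ), with n₁ᵢ = aᵢ+bᵢ (exposed), n₀ᵢ = cᵢ+dᵢ (unexposed), nᵢ = n₁ᵢ+n₀ᵢ.
Stratum 1 (< 50 years): n₁ = 2949, n₀ = 2683, n = 5632; a·n₀/n = 771·2683/5632 = 367.2928; c·n₁/n = 282·2949/5632 = 147.6594
Stratum 2 (≥ 50 years): n₁ = 2167, n₀ = 2831, n = 4998; a·n₀/n = 1794·2831/4998 = 1016.1693; c·n₁/n = 1052·2167/4998 = 456.1192
RR_MH = (367.2928 + 1016.1693) / (147.6594 + 456.1192) = 1383.4621 / 603.7787 = 2.29134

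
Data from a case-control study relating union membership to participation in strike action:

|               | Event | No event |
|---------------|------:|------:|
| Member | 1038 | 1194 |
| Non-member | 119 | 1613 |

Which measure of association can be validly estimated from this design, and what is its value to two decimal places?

11.78

Cells: a = 1038, b = 1194, c = 119, d = 1613.
This is a case-control study: participants were sampled on outcome status, so risks in the source population cannot be estimated directly — relative risk is not valid here. The odds ratio is the appropriate measure.
OR = (a·d)/(b·c) = (1038 × 1613) / (1194 × 119) = 1674294 / 142086 = 11.78367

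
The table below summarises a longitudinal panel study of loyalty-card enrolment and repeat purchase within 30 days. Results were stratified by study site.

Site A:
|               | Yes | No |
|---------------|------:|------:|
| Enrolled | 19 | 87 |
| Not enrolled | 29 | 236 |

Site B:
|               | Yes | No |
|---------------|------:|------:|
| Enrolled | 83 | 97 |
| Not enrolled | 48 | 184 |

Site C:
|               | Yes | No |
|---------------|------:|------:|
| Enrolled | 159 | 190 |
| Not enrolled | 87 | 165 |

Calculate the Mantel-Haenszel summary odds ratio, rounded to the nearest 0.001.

OR_MH = Σ(aᵢdᵢ/nᵢ) / Σ(bᵢcᵢ/nᵢ), where nᵢ is the stratum total.
Stratum 1 (Site A): n = 371; a·d/n = 19·236/371 = 12.0863; b·c/n = 87·29/371 = 6.8005
Stratum 2 (Site B): n = 412; a·d/n = 83·184/412 = 37.0680; b·c/n = 97·48/412 = 11.3010
Stratum 3 (Site C): n = 601; a·d/n = 159·165/601 = 43.6522; b·c/n = 190·87/601 = 27.5042
OR_MH = (12.0863 + 37.0680 + 43.6522) / (6.8005 + 11.3010 + 27.5042) = 92.8065 / 45.6057 = 2.03498

2.035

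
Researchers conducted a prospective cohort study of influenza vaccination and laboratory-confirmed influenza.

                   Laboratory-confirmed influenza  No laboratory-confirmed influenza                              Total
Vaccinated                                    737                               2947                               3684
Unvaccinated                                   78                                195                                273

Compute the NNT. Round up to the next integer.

Risk in treated group = 737/3684 = 0.20005; risk in control = 78/273 = 0.28571.
Absolute risk reduction = 0.28571 − 0.20005 = 0.08566
NNT = 1 / ARR = 1 / 0.08566 = 11.674 → round up → 12

12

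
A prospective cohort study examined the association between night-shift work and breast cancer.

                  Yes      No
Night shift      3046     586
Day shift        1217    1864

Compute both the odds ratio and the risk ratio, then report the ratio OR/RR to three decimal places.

Cells: a = 3046, b = 586, c = 1217, d = 1864.
OR = (3046·1864)/(586·1217) = 5677744/713162 = 7.96137
Risk in exposed = 3046/3632 = 0.83866; risk in unexposed = 1217/3081 = 0.39500; RR = 2.12317
OR/RR = 7.96137 / 2.12317 = 3.74975
The outcome is not rare, so the OR lies further from 1 than the RR.

3.750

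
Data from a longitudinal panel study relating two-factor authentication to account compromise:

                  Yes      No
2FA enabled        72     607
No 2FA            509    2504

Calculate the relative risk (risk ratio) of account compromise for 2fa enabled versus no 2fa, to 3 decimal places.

0.628

Cells: a = 72, b = 607, c = 509, d = 2504.
Risk in exposed = 72/679 = 0.10604; risk in unexposed = 509/3013 = 0.16893.
RR = 0.10604 / 0.16893 = 0.62769
The risk is 37% lower among the exposed than among the unexposed.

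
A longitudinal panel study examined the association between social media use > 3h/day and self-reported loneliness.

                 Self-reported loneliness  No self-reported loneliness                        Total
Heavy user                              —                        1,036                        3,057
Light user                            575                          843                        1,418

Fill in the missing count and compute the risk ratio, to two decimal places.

The missing cell is in the exposed row: 3057 − 1036 = 2021.
So a = 2021, b = 1036, c = 575, d = 843.
RR = [a/(a+b)] / [c/(c+d)] = (2021/3057) / (575/1418) = 0.66111/0.40550 = 1.63034

1.63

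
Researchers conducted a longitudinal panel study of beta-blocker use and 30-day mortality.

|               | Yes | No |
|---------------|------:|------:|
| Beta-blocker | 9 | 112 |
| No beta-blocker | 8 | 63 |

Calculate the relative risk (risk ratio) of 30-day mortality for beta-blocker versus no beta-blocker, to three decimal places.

Cells: a = 9, b = 112, c = 8, d = 63.
Risk in exposed = 9/121 = 0.07438; risk in unexposed = 8/71 = 0.11268.
RR = 0.07438 / 0.11268 = 0.66012
The risk is 34% lower among the exposed than among the unexposed.

0.660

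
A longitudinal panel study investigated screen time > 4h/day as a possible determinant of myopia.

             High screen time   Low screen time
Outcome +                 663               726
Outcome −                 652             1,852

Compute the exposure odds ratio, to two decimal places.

Reading the table with exposure as columns: a = 663 (High screen time, case), b = 652 (High screen time, non-case), c = 726 (Low screen time, case), d = 1852.
OR = (a·d)/(b·c) = (663 × 1852) / (652 × 726) = 1227876 / 473352 = 2.59400
The odds of myopia are about 2.59 times as high in the high screen time group.

2.59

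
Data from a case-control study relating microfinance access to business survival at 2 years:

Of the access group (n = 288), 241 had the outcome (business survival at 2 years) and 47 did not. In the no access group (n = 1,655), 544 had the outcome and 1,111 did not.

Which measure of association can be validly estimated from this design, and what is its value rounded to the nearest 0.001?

From the description: a = 241, b = 47, c = 544, d = 1111.
This is a case-control study: participants were sampled on outcome status, so risks in the source population cannot be estimated directly — relative risk is not valid here. The odds ratio is the appropriate measure.
OR = (a·d)/(b·c) = (241 × 1111) / (47 × 544) = 267751 / 25568 = 10.47211

10.472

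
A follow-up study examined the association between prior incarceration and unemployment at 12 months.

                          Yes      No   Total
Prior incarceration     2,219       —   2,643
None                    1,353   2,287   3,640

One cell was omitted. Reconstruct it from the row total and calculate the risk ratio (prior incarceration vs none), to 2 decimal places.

2.26

The missing cell is in the exposed row: 2643 − 2219 = 424.
So a = 2219, b = 424, c = 1353, d = 2287.
RR = [a/(a+b)] / [c/(c+d)] = (2219/2643) / (1353/3640) = 0.83958/0.37170 = 2.25873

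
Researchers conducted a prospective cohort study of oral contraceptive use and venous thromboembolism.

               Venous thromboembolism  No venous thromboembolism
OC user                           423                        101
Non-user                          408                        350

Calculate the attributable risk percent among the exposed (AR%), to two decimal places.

Cells: a = 423, b = 101, c = 408, d = 350.
Risk in exposed = 423/524 = 0.80725; risk in unexposed = 408/758 = 0.53826.
RR = 0.80725/0.53826 = 1.49975
AR% = (RR − 1)/RR × 100 = (1.49975 − 1)/1.49975 × 100 = 33.3221%

33.32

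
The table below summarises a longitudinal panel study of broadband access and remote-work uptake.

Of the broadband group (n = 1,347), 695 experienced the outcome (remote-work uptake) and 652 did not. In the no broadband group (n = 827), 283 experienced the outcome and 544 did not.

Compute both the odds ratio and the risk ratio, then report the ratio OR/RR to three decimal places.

From the description: a = 695, b = 652, c = 283, d = 544.
OR = (695·544)/(652·283) = 378080/184516 = 2.04904
Risk in exposed = 695/1347 = 0.51596; risk in unexposed = 283/827 = 0.34220; RR = 1.50777
OR/RR = 2.04904 / 1.50777 = 1.35898
The outcome is not rare, so the OR lies further from 1 than the RR.

1.359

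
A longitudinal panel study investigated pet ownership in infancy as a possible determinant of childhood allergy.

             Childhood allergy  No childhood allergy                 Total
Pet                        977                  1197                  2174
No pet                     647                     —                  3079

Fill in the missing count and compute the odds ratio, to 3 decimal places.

The missing cell is in the unexposed row: 3079 − 647 = 2432.
So a = 977, b = 1197, c = 647, d = 2432.
OR = (a·d)/(b·c) = (977 × 2432) / (1197 × 647) = 2376064 / 774459 = 3.06803

3.068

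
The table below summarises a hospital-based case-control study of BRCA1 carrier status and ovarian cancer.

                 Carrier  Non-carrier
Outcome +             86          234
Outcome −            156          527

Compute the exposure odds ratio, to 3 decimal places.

Reading the table with exposure as columns: a = 86 (Carrier, case), b = 156 (Carrier, non-case), c = 234 (Non-carrier, case), d = 527.
OR = (a·d)/(b·c) = (86 × 527) / (156 × 234) = 45322 / 36504 = 1.24156
The odds of ovarian cancer are about 1.24 times as high in the carrier group.

1.242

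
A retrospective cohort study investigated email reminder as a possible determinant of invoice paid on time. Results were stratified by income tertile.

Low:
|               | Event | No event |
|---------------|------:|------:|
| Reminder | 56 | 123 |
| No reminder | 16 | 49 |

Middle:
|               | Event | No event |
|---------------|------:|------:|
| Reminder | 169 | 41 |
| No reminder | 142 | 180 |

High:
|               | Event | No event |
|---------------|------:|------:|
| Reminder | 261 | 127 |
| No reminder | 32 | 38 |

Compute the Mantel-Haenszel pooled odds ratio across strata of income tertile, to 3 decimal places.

OR_MH = Σ(aᵢdᵢ/nᵢ) / Σ(bᵢcᵢ/nᵢ), where nᵢ is the stratum total.
Stratum 1 (Low): n = 244; a·d/n = 56·49/244 = 11.2459; b·c/n = 123·16/244 = 8.0656
Stratum 2 (Middle): n = 532; a·d/n = 169·180/532 = 57.1805; b·c/n = 41·142/532 = 10.9436
Stratum 3 (High): n = 458; a·d/n = 261·38/458 = 21.6550; b·c/n = 127·32/458 = 8.8734
OR_MH = (11.2459 + 57.1805 + 21.6550) / (8.0656 + 10.9436 + 8.8734) = 90.0814 / 27.8825 = 3.23074

3.231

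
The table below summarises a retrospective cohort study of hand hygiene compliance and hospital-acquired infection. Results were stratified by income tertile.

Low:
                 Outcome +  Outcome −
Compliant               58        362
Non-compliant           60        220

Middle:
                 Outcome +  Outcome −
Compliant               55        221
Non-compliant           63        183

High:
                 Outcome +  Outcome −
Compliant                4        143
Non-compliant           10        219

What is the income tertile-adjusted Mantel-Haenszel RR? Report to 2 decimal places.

0.70

RR_MH = Σ(aᵢ·n₀ᵢ/nᵢ) / Σ(cᵢ·n₁ᵢ/nᵢ), with n₁ᵢ = aᵢ+bᵢ (exposed), n₀ᵢ = cᵢ+dᵢ (unexposed), nᵢ = n₁ᵢ+n₀ᵢ.
Stratum 1 (Low): n₁ = 420, n₀ = 280, n = 700; a·n₀/n = 58·280/700 = 23.2000; c·n₁/n = 60·420/700 = 36.0000
Stratum 2 (Middle): n₁ = 276, n₀ = 246, n = 522; a·n₀/n = 55·246/522 = 25.9195; c·n₁/n = 63·276/522 = 33.3103
Stratum 3 (High): n₁ = 147, n₀ = 229, n = 376; a·n₀/n = 4·229/376 = 2.4362; c·n₁/n = 10·147/376 = 3.9096
RR_MH = (23.2000 + 25.9195 + 2.4362) / (36.0000 + 33.3103 + 3.9096) = 51.5557 / 73.2199 = 0.70412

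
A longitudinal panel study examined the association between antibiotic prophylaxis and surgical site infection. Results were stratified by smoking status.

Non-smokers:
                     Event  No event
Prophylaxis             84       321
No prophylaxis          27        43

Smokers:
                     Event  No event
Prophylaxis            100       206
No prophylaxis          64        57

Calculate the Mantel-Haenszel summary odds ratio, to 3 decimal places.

0.427

OR_MH = Σ(aᵢdᵢ/nᵢ) / Σ(bᵢcᵢ/nᵢ), where nᵢ is the stratum total.
Stratum 1 (Non-smokers): n = 475; a·d/n = 84·43/475 = 7.6042; b·c/n = 321·27/475 = 18.2463
Stratum 2 (Smokers): n = 427; a·d/n = 100·57/427 = 13.3489; b·c/n = 206·64/427 = 30.8759
OR_MH = (7.6042 + 13.3489) / (18.2463 + 30.8759) = 20.9532 / 49.1222 = 0.42655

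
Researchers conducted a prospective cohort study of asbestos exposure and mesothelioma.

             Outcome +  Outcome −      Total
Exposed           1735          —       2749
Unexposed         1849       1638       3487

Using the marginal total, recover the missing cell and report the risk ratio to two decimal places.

The missing cell is in the exposed row: 2749 − 1735 = 1014.
So a = 1735, b = 1014, c = 1849, d = 1638.
RR = [a/(a+b)] / [c/(c+d)] = (1735/2749) / (1849/3487) = 0.63114/0.53026 = 1.19025

1.19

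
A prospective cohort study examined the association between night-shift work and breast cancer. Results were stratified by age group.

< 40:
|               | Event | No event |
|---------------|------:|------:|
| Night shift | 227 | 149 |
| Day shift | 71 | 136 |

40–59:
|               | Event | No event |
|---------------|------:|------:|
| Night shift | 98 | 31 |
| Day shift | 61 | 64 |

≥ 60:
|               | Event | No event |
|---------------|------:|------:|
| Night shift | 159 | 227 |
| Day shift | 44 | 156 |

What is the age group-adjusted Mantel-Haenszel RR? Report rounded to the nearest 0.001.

1.731

RR_MH = Σ(aᵢ·n₀ᵢ/nᵢ) / Σ(cᵢ·n₁ᵢ/nᵢ), with n₁ᵢ = aᵢ+bᵢ (exposed), n₀ᵢ = cᵢ+dᵢ (unexposed), nᵢ = n₁ᵢ+n₀ᵢ.
Stratum 1 (< 40): n₁ = 376, n₀ = 207, n = 583; a·n₀/n = 227·207/583 = 80.5986; c·n₁/n = 71·376/583 = 45.7907
Stratum 2 (40–59): n₁ = 129, n₀ = 125, n = 254; a·n₀/n = 98·125/254 = 48.2283; c·n₁/n = 61·129/254 = 30.9803
Stratum 3 (≥ 60): n₁ = 386, n₀ = 200, n = 586; a·n₀/n = 159·200/586 = 54.2662; c·n₁/n = 44·386/586 = 28.9829
RR_MH = (80.5986 + 48.2283 + 54.2662) / (45.7907 + 30.9803 + 28.9829) = 183.0932 / 105.7540 = 1.73131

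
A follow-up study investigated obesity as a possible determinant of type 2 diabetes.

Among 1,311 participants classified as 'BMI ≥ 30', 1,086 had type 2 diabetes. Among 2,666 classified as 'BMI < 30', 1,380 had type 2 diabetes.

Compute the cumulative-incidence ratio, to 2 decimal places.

1.60

From the description: a = 1086, b = 225, c = 1380, d = 1286.
Risk in exposed = 1086/1311 = 0.82838; risk in unexposed = 1380/2666 = 0.51763.
RR = 0.82838 / 0.51763 = 1.60033
The risk among the exposed is 1.60 times that among the unexposed.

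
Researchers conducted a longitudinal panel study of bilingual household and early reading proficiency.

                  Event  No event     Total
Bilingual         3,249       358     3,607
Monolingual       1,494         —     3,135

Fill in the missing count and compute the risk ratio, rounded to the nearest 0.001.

The missing cell is in the unexposed row: 3135 − 1494 = 1641.
So a = 3249, b = 358, c = 1494, d = 1641.
RR = [a/(a+b)] / [c/(c+d)] = (3249/3607) / (1494/3135) = 0.90075/0.47656 = 1.89012

1.890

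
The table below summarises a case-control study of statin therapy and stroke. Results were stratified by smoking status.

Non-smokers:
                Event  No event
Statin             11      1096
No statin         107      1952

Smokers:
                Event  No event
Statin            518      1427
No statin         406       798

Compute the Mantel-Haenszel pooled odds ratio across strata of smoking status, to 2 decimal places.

0.62

OR_MH = Σ(aᵢdᵢ/nᵢ) / Σ(bᵢcᵢ/nᵢ), where nᵢ is the stratum total.
Stratum 1 (Non-smokers): n = 3166; a·d/n = 11·1952/3166 = 6.7821; b·c/n = 1096·107/3166 = 37.0411
Stratum 2 (Smokers): n = 3149; a·d/n = 518·798/3149 = 131.2683; b·c/n = 1427·406/3149 = 183.9829
OR_MH = (6.7821 + 131.2683) / (37.0411 + 183.9829) = 138.0504 / 221.0239 = 0.62459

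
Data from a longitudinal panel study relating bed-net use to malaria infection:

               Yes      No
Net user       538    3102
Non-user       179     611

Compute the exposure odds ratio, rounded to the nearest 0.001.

0.592

Cells: a = 538, b = 3102, c = 179, d = 611.
OR = (a·d)/(b·c) = (538 × 611) / (3102 × 179) = 328718 / 555258 = 0.59201
Exposure is associated with lower odds of malaria infection (OR = 0.59 < 1).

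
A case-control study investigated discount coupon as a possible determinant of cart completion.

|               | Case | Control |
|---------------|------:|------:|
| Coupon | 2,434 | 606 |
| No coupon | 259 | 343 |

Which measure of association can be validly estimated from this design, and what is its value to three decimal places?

5.319

Cells: a = 2434, b = 606, c = 259, d = 343.
This is a case-control study: participants were sampled on outcome status, so risks in the source population cannot be estimated directly — relative risk is not valid here. The odds ratio is the appropriate measure.
OR = (a·d)/(b·c) = (2434 × 343) / (606 × 259) = 834862 / 156954 = 5.31915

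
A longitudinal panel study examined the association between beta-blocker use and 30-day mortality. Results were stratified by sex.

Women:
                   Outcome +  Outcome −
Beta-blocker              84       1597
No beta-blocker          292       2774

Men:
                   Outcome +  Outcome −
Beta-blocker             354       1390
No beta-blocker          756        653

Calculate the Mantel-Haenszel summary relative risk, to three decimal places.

0.407

RR_MH = Σ(aᵢ·n₀ᵢ/nᵢ) / Σ(cᵢ·n₁ᵢ/nᵢ), with n₁ᵢ = aᵢ+bᵢ (exposed), n₀ᵢ = cᵢ+dᵢ (unexposed), nᵢ = n₁ᵢ+n₀ᵢ.
Stratum 1 (Women): n₁ = 1681, n₀ = 3066, n = 4747; a·n₀/n = 84·3066/4747 = 54.2541; c·n₁/n = 292·1681/4747 = 103.4026
Stratum 2 (Men): n₁ = 1744, n₀ = 1409, n = 3153; a·n₀/n = 354·1409/3153 = 158.1941; c·n₁/n = 756·1744/3153 = 418.1618
RR_MH = (54.2541 + 158.1941) / (103.4026 + 418.1618) = 212.4482 / 521.5643 = 0.40733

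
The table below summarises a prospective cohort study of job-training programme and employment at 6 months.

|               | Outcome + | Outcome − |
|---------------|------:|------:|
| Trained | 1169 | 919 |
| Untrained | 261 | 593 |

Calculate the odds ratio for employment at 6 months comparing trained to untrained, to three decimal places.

2.890

Cells: a = 1169, b = 919, c = 261, d = 593.
OR = (a·d)/(b·c) = (1169 × 593) / (919 × 261) = 693217 / 239859 = 2.89010
The odds of employment at 6 months are about 2.89 times as high in the trained group.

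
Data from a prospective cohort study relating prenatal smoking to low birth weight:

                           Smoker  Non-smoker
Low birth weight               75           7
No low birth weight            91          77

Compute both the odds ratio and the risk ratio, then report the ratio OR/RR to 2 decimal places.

Reading the table with exposure as columns: a = 75 (Smoker, case), b = 91 (Smoker, non-case), c = 7 (Non-smoker, case), d = 77.
OR = (75·77)/(91·7) = 5775/637 = 9.06593
Risk in exposed = 75/166 = 0.45181; risk in unexposed = 7/84 = 0.08333; RR = 5.42169
OR/RR = 9.06593 / 5.42169 = 1.67216
The outcome is not rare, so the OR lies further from 1 than the RR.

1.67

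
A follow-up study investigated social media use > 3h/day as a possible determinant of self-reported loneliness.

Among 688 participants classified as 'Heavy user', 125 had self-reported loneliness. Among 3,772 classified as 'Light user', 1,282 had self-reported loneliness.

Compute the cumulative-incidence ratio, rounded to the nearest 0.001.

From the description: a = 125, b = 563, c = 1282, d = 2490.
Risk in exposed = 125/688 = 0.18169; risk in unexposed = 1282/3772 = 0.33987.
RR = 0.18169 / 0.33987 = 0.53457
The risk is 47% lower among the exposed than among the unexposed.

0.535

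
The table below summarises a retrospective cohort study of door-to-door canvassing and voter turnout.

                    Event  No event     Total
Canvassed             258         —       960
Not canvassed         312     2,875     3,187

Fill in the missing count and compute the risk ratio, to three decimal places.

2.745

The missing cell is in the exposed row: 960 − 258 = 702.
So a = 258, b = 702, c = 312, d = 2875.
RR = [a/(a+b)] / [c/(c+d)] = (258/960) / (312/3187) = 0.26875/0.09790 = 2.74521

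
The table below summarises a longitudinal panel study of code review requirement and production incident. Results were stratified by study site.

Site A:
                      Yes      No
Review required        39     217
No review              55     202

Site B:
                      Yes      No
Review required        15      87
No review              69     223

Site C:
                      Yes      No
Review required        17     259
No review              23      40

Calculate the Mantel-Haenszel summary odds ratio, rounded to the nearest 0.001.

0.461

OR_MH = Σ(aᵢdᵢ/nᵢ) / Σ(bᵢcᵢ/nᵢ), where nᵢ is the stratum total.
Stratum 1 (Site A): n = 513; a·d/n = 39·202/513 = 15.3567; b·c/n = 217·55/513 = 23.2651
Stratum 2 (Site B): n = 394; a·d/n = 15·223/394 = 8.4898; b·c/n = 87·69/394 = 15.2360
Stratum 3 (Site C): n = 339; a·d/n = 17·40/339 = 2.0059; b·c/n = 259·23/339 = 17.5723
OR_MH = (15.3567 + 8.4898 + 2.0059) / (23.2651 + 15.2360 + 17.5723) = 25.8525 / 56.0734 = 0.46105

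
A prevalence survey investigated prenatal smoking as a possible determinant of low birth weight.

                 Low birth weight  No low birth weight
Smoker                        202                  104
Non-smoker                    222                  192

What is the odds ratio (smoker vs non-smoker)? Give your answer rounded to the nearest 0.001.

1.680

Cells: a = 202, b = 104, c = 222, d = 192.
OR = (a·d)/(b·c) = (202 × 192) / (104 × 222) = 38784 / 23088 = 1.67983
The odds of low birth weight are about 1.68 times as high in the smoker group.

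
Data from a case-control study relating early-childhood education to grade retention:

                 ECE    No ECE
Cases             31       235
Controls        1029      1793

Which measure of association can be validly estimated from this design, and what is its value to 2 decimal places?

Reading the table with exposure as columns: a = 31 (ECE, case), b = 1029 (ECE, non-case), c = 235 (No ECE, case), d = 1793.
This is a case-control study: participants were sampled on outcome status, so risks in the source population cannot be estimated directly — relative risk is not valid here. The odds ratio is the appropriate measure.
OR = (a·d)/(b·c) = (31 × 1793) / (1029 × 235) = 55583 / 241815 = 0.22986

0.23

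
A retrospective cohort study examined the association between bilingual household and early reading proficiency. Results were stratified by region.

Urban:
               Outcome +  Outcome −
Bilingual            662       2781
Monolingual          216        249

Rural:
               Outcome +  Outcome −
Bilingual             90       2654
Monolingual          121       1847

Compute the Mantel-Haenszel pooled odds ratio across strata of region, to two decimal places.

OR_MH = Σ(aᵢdᵢ/nᵢ) / Σ(bᵢcᵢ/nᵢ), where nᵢ is the stratum total.
Stratum 1 (Urban): n = 3908; a·d/n = 662·249/3908 = 42.1796; b·c/n = 2781·216/3908 = 153.7093
Stratum 2 (Rural): n = 4712; a·d/n = 90·1847/4712 = 35.2780; b·c/n = 2654·121/4712 = 68.1524
OR_MH = (42.1796 + 35.2780) / (153.7093 + 68.1524) = 77.4576 / 221.8617 = 0.34913

0.35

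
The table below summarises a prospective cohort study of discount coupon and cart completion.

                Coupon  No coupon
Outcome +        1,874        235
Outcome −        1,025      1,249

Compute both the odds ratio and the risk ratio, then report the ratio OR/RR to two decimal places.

2.38

Reading the table with exposure as columns: a = 1874 (Coupon, case), b = 1025 (Coupon, non-case), c = 235 (No coupon, case), d = 1249.
OR = (1874·1249)/(1025·235) = 2340626/240875 = 9.71718
Risk in exposed = 1874/2899 = 0.64643; risk in unexposed = 235/1484 = 0.15836; RR = 4.08214
OR/RR = 9.71718 / 4.08214 = 2.38042
The outcome is not rare, so the OR lies further from 1 than the RR.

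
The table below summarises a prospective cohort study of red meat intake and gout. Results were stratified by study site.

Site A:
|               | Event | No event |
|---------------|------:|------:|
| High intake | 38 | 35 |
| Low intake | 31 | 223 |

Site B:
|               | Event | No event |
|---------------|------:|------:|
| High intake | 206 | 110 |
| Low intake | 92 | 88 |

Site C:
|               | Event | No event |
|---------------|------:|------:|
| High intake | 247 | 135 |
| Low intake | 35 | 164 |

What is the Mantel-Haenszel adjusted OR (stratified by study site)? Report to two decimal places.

4.15

OR_MH = Σ(aᵢdᵢ/nᵢ) / Σ(bᵢcᵢ/nᵢ), where nᵢ is the stratum total.
Stratum 1 (Site A): n = 327; a·d/n = 38·223/327 = 25.9144; b·c/n = 35·31/327 = 3.3180
Stratum 2 (Site B): n = 496; a·d/n = 206·88/496 = 36.5484; b·c/n = 110·92/496 = 20.4032
Stratum 3 (Site C): n = 581; a·d/n = 247·164/581 = 69.7212; b·c/n = 135·35/581 = 8.1325
OR_MH = (25.9144 + 36.5484 + 69.7212) / (3.3180 + 20.4032 + 8.1325) = 132.1839 / 31.8538 = 4.14971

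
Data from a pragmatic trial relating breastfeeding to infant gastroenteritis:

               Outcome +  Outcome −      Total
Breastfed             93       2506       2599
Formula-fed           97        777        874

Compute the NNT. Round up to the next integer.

14

Risk in treated group = 93/2599 = 0.03578; risk in control = 97/874 = 0.11098.
Absolute risk reduction = 0.11098 − 0.03578 = 0.07520
NNT = 1 / ARR = 1 / 0.07520 = 13.298 → round up → 14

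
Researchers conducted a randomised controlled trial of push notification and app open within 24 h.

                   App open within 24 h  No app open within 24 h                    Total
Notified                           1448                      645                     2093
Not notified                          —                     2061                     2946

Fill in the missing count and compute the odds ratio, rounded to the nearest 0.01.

The missing cell is in the unexposed row: 2946 − 2061 = 885.
So a = 1448, b = 645, c = 885, d = 2061.
OR = (a·d)/(b·c) = (1448 × 2061) / (645 × 885) = 2984328 / 570825 = 5.22810

5.23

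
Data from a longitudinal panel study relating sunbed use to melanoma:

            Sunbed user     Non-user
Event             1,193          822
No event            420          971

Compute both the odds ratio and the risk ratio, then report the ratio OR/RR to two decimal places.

Reading the table with exposure as columns: a = 1193 (Sunbed user, case), b = 420 (Sunbed user, non-case), c = 822 (Non-user, case), d = 971.
OR = (1193·971)/(420·822) = 1158403/345240 = 3.35536
Risk in exposed = 1193/1613 = 0.73962; risk in unexposed = 822/1793 = 0.45845; RR = 1.61330
OR/RR = 3.35536 / 1.61330 = 2.07981
The outcome is not rare, so the OR lies further from 1 than the RR.

2.08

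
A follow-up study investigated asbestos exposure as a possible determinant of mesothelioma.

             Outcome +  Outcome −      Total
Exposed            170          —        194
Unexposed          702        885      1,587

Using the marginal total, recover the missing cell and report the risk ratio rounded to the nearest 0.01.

The missing cell is in the exposed row: 194 − 170 = 24.
So a = 170, b = 24, c = 702, d = 885.
RR = [a/(a+b)] / [c/(c+d)] = (170/194) / (702/1587) = 0.87629/0.44234 = 1.98101

1.98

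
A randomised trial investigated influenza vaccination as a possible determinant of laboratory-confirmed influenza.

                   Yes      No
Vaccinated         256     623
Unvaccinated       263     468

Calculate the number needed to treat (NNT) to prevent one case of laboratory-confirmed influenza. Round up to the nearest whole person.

15

Risk in treated group = 256/879 = 0.29124; risk in control = 263/731 = 0.35978.
Absolute risk reduction = 0.35978 − 0.29124 = 0.06854
NNT = 1 / ARR = 1 / 0.06854 = 14.590 → round up → 15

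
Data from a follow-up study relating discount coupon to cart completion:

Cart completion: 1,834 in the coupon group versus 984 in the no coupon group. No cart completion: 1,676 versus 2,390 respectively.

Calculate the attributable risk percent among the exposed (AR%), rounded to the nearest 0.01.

44.18

From the description: a = 1834, b = 1676, c = 984, d = 2390.
Risk in exposed = 1834/3510 = 0.52251; risk in unexposed = 984/3374 = 0.29164.
RR = 0.52251/0.29164 = 1.79160
AR% = (RR − 1)/RR × 100 = (1.79160 − 1)/1.79160 × 100 = 44.1841%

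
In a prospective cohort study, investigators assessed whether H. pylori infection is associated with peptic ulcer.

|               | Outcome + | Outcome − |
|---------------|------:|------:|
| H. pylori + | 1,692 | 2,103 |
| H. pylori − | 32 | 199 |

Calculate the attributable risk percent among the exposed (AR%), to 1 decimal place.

68.9

Cells: a = 1692, b = 2103, c = 32, d = 199.
Risk in exposed = 1692/3795 = 0.44585; risk in unexposed = 32/231 = 0.13853.
RR = 0.44585/0.13853 = 3.21848
AR% = (RR − 1)/RR × 100 = (3.21848 − 1)/3.21848 × 100 = 68.9294%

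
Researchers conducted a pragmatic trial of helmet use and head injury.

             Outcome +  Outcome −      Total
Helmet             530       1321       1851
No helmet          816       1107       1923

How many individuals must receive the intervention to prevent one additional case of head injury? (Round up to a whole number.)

8

Risk in treated group = 530/1851 = 0.28633; risk in control = 816/1923 = 0.42434.
Absolute risk reduction = 0.42434 − 0.28633 = 0.13801
NNT = 1 / ARR = 1 / 0.13801 = 7.246 → round up → 8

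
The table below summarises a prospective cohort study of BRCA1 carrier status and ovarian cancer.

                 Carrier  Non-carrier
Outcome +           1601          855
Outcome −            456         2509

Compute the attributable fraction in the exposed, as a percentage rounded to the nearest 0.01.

Reading the table with exposure as columns: a = 1601 (Carrier, case), b = 456 (Carrier, non-case), c = 855 (Non-carrier, case), d = 2509.
Risk in exposed = 1601/2057 = 0.77832; risk in unexposed = 855/3364 = 0.25416.
RR = 0.77832/0.25416 = 3.06229
AR% = (RR − 1)/RR × 100 = (3.06229 − 1)/3.06229 × 100 = 67.3447%

67.34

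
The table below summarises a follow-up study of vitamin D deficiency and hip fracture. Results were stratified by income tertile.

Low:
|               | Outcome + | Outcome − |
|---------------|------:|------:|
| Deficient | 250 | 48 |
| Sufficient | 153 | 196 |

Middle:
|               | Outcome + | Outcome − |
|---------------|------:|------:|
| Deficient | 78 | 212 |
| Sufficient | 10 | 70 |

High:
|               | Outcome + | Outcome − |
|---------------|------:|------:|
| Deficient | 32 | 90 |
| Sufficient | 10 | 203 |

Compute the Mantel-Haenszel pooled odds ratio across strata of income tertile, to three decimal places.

OR_MH = Σ(aᵢdᵢ/nᵢ) / Σ(bᵢcᵢ/nᵢ), where nᵢ is the stratum total.
Stratum 1 (Low): n = 647; a·d/n = 250·196/647 = 75.7342; b·c/n = 48·153/647 = 11.3509
Stratum 2 (Middle): n = 370; a·d/n = 78·70/370 = 14.7568; b·c/n = 212·10/370 = 5.7297
Stratum 3 (High): n = 335; a·d/n = 32·203/335 = 19.3910; b·c/n = 90·10/335 = 2.6866
OR_MH = (75.7342 + 14.7568 + 19.3910) / (11.3509 + 5.7297 + 2.6866) = 109.8820 / 19.7671 = 5.55882

5.559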